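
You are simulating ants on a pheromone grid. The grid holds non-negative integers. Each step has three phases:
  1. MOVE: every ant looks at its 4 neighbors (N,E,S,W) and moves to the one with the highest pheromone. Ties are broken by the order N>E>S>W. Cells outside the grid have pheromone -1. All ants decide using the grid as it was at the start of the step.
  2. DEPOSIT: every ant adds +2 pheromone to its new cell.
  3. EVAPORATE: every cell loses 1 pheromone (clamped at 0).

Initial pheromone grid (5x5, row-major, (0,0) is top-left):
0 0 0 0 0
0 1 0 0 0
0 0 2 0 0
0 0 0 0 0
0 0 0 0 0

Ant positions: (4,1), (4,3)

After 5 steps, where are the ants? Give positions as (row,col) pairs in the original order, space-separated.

Step 1: ant0:(4,1)->N->(3,1) | ant1:(4,3)->N->(3,3)
  grid max=1 at (2,2)
Step 2: ant0:(3,1)->N->(2,1) | ant1:(3,3)->N->(2,3)
  grid max=1 at (2,1)
Step 3: ant0:(2,1)->N->(1,1) | ant1:(2,3)->N->(1,3)
  grid max=1 at (1,1)
Step 4: ant0:(1,1)->N->(0,1) | ant1:(1,3)->N->(0,3)
  grid max=1 at (0,1)
Step 5: ant0:(0,1)->E->(0,2) | ant1:(0,3)->E->(0,4)
  grid max=1 at (0,2)

(0,2) (0,4)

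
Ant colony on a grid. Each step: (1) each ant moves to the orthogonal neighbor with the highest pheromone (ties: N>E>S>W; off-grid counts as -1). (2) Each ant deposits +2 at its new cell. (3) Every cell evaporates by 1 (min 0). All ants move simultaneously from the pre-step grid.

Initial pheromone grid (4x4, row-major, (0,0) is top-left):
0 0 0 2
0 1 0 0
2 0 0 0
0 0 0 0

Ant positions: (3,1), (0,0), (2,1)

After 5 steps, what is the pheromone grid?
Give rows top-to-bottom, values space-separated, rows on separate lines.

After step 1: ants at (2,1),(0,1),(2,0)
  0 1 0 1
  0 0 0 0
  3 1 0 0
  0 0 0 0
After step 2: ants at (2,0),(0,2),(2,1)
  0 0 1 0
  0 0 0 0
  4 2 0 0
  0 0 0 0
After step 3: ants at (2,1),(0,3),(2,0)
  0 0 0 1
  0 0 0 0
  5 3 0 0
  0 0 0 0
After step 4: ants at (2,0),(1,3),(2,1)
  0 0 0 0
  0 0 0 1
  6 4 0 0
  0 0 0 0
After step 5: ants at (2,1),(0,3),(2,0)
  0 0 0 1
  0 0 0 0
  7 5 0 0
  0 0 0 0

0 0 0 1
0 0 0 0
7 5 0 0
0 0 0 0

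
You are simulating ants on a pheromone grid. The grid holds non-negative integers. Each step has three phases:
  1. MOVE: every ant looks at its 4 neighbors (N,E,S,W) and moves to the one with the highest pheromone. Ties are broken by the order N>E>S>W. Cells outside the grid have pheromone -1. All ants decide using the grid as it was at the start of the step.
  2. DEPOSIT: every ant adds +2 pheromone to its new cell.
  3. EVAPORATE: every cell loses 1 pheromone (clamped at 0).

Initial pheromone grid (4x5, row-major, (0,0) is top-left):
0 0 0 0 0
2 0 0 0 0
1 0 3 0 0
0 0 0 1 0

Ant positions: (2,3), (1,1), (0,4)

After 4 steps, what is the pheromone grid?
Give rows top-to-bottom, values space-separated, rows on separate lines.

After step 1: ants at (2,2),(1,0),(1,4)
  0 0 0 0 0
  3 0 0 0 1
  0 0 4 0 0
  0 0 0 0 0
After step 2: ants at (1,2),(0,0),(0,4)
  1 0 0 0 1
  2 0 1 0 0
  0 0 3 0 0
  0 0 0 0 0
After step 3: ants at (2,2),(1,0),(1,4)
  0 0 0 0 0
  3 0 0 0 1
  0 0 4 0 0
  0 0 0 0 0
After step 4: ants at (1,2),(0,0),(0,4)
  1 0 0 0 1
  2 0 1 0 0
  0 0 3 0 0
  0 0 0 0 0

1 0 0 0 1
2 0 1 0 0
0 0 3 0 0
0 0 0 0 0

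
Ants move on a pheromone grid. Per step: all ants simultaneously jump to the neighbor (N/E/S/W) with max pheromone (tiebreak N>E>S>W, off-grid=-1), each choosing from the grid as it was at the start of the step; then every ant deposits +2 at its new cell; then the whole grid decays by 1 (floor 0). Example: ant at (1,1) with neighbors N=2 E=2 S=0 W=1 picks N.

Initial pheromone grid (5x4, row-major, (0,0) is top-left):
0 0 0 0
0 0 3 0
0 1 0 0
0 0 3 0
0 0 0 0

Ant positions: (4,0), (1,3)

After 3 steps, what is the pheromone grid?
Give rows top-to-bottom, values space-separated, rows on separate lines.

After step 1: ants at (3,0),(1,2)
  0 0 0 0
  0 0 4 0
  0 0 0 0
  1 0 2 0
  0 0 0 0
After step 2: ants at (2,0),(0,2)
  0 0 1 0
  0 0 3 0
  1 0 0 0
  0 0 1 0
  0 0 0 0
After step 3: ants at (1,0),(1,2)
  0 0 0 0
  1 0 4 0
  0 0 0 0
  0 0 0 0
  0 0 0 0

0 0 0 0
1 0 4 0
0 0 0 0
0 0 0 0
0 0 0 0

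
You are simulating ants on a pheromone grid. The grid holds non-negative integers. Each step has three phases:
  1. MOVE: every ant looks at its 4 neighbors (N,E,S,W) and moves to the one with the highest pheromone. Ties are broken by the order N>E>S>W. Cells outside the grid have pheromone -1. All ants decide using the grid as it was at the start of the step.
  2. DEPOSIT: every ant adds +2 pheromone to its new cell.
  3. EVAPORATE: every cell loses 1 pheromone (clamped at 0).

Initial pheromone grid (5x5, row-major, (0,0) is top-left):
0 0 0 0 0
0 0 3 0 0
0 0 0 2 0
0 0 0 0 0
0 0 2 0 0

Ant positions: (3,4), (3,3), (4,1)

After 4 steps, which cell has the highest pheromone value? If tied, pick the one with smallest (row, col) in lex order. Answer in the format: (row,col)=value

Step 1: ant0:(3,4)->N->(2,4) | ant1:(3,3)->N->(2,3) | ant2:(4,1)->E->(4,2)
  grid max=3 at (2,3)
Step 2: ant0:(2,4)->W->(2,3) | ant1:(2,3)->E->(2,4) | ant2:(4,2)->N->(3,2)
  grid max=4 at (2,3)
Step 3: ant0:(2,3)->E->(2,4) | ant1:(2,4)->W->(2,3) | ant2:(3,2)->S->(4,2)
  grid max=5 at (2,3)
Step 4: ant0:(2,4)->W->(2,3) | ant1:(2,3)->E->(2,4) | ant2:(4,2)->N->(3,2)
  grid max=6 at (2,3)
Final grid:
  0 0 0 0 0
  0 0 0 0 0
  0 0 0 6 4
  0 0 1 0 0
  0 0 2 0 0
Max pheromone 6 at (2,3)

Answer: (2,3)=6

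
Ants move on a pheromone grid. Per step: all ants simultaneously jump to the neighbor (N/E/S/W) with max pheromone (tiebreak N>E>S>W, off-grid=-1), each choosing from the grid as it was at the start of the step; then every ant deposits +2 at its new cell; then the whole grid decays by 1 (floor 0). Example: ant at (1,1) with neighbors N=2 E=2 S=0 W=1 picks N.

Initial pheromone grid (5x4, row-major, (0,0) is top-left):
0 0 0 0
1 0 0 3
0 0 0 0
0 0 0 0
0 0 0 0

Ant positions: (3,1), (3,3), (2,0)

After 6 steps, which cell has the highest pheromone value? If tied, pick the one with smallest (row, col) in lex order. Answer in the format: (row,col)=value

Step 1: ant0:(3,1)->N->(2,1) | ant1:(3,3)->N->(2,3) | ant2:(2,0)->N->(1,0)
  grid max=2 at (1,0)
Step 2: ant0:(2,1)->N->(1,1) | ant1:(2,3)->N->(1,3) | ant2:(1,0)->N->(0,0)
  grid max=3 at (1,3)
Step 3: ant0:(1,1)->W->(1,0) | ant1:(1,3)->N->(0,3) | ant2:(0,0)->S->(1,0)
  grid max=4 at (1,0)
Step 4: ant0:(1,0)->N->(0,0) | ant1:(0,3)->S->(1,3) | ant2:(1,0)->N->(0,0)
  grid max=3 at (0,0)
Step 5: ant0:(0,0)->S->(1,0) | ant1:(1,3)->N->(0,3) | ant2:(0,0)->S->(1,0)
  grid max=6 at (1,0)
Step 6: ant0:(1,0)->N->(0,0) | ant1:(0,3)->S->(1,3) | ant2:(1,0)->N->(0,0)
  grid max=5 at (0,0)
Final grid:
  5 0 0 0
  5 0 0 3
  0 0 0 0
  0 0 0 0
  0 0 0 0
Max pheromone 5 at (0,0)

Answer: (0,0)=5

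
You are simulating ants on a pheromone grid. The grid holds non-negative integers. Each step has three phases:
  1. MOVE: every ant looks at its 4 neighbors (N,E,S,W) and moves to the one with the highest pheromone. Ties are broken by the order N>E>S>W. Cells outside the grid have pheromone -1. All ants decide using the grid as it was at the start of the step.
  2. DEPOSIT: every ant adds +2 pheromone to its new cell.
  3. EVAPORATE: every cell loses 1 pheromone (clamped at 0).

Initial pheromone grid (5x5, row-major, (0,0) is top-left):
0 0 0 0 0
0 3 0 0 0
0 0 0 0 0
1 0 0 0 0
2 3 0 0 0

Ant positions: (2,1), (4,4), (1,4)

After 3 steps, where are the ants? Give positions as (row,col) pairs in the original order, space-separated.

Step 1: ant0:(2,1)->N->(1,1) | ant1:(4,4)->N->(3,4) | ant2:(1,4)->N->(0,4)
  grid max=4 at (1,1)
Step 2: ant0:(1,1)->N->(0,1) | ant1:(3,4)->N->(2,4) | ant2:(0,4)->S->(1,4)
  grid max=3 at (1,1)
Step 3: ant0:(0,1)->S->(1,1) | ant1:(2,4)->N->(1,4) | ant2:(1,4)->S->(2,4)
  grid max=4 at (1,1)

(1,1) (1,4) (2,4)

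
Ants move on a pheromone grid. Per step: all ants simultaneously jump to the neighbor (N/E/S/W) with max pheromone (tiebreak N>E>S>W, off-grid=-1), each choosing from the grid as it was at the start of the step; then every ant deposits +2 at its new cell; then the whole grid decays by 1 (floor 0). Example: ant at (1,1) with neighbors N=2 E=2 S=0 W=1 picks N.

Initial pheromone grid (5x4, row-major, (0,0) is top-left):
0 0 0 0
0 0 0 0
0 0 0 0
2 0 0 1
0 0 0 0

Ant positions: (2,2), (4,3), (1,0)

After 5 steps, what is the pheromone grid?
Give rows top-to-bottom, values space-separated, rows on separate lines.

After step 1: ants at (1,2),(3,3),(0,0)
  1 0 0 0
  0 0 1 0
  0 0 0 0
  1 0 0 2
  0 0 0 0
After step 2: ants at (0,2),(2,3),(0,1)
  0 1 1 0
  0 0 0 0
  0 0 0 1
  0 0 0 1
  0 0 0 0
After step 3: ants at (0,1),(3,3),(0,2)
  0 2 2 0
  0 0 0 0
  0 0 0 0
  0 0 0 2
  0 0 0 0
After step 4: ants at (0,2),(2,3),(0,1)
  0 3 3 0
  0 0 0 0
  0 0 0 1
  0 0 0 1
  0 0 0 0
After step 5: ants at (0,1),(3,3),(0,2)
  0 4 4 0
  0 0 0 0
  0 0 0 0
  0 0 0 2
  0 0 0 0

0 4 4 0
0 0 0 0
0 0 0 0
0 0 0 2
0 0 0 0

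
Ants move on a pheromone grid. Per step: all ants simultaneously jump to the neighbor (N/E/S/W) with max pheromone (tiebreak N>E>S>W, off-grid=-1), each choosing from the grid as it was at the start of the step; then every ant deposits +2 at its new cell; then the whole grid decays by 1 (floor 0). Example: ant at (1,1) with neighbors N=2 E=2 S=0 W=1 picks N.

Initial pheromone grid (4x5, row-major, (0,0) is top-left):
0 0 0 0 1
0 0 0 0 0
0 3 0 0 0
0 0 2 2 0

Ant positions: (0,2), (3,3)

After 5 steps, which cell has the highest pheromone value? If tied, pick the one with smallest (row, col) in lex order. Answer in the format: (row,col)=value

Answer: (3,2)=3

Derivation:
Step 1: ant0:(0,2)->E->(0,3) | ant1:(3,3)->W->(3,2)
  grid max=3 at (3,2)
Step 2: ant0:(0,3)->E->(0,4) | ant1:(3,2)->E->(3,3)
  grid max=2 at (3,2)
Step 3: ant0:(0,4)->S->(1,4) | ant1:(3,3)->W->(3,2)
  grid max=3 at (3,2)
Step 4: ant0:(1,4)->N->(0,4) | ant1:(3,2)->E->(3,3)
  grid max=2 at (3,2)
Step 5: ant0:(0,4)->S->(1,4) | ant1:(3,3)->W->(3,2)
  grid max=3 at (3,2)
Final grid:
  0 0 0 0 0
  0 0 0 0 1
  0 0 0 0 0
  0 0 3 1 0
Max pheromone 3 at (3,2)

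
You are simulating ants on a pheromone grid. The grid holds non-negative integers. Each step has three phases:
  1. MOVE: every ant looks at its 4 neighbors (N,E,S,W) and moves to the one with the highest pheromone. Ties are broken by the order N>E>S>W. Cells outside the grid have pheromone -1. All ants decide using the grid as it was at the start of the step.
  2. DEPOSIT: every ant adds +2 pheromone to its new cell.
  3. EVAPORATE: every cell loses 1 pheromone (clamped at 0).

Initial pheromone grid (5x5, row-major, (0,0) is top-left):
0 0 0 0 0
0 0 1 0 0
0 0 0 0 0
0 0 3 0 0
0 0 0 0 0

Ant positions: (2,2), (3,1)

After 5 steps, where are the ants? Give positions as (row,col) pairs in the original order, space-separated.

Step 1: ant0:(2,2)->S->(3,2) | ant1:(3,1)->E->(3,2)
  grid max=6 at (3,2)
Step 2: ant0:(3,2)->N->(2,2) | ant1:(3,2)->N->(2,2)
  grid max=5 at (3,2)
Step 3: ant0:(2,2)->S->(3,2) | ant1:(2,2)->S->(3,2)
  grid max=8 at (3,2)
Step 4: ant0:(3,2)->N->(2,2) | ant1:(3,2)->N->(2,2)
  grid max=7 at (3,2)
Step 5: ant0:(2,2)->S->(3,2) | ant1:(2,2)->S->(3,2)
  grid max=10 at (3,2)

(3,2) (3,2)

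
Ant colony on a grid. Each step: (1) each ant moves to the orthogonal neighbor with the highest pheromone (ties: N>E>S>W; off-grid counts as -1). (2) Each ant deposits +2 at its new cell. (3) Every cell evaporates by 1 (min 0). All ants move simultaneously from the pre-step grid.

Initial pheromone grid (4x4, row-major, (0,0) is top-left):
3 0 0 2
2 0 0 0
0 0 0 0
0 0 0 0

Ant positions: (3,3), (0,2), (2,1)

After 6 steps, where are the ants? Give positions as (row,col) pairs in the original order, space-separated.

Step 1: ant0:(3,3)->N->(2,3) | ant1:(0,2)->E->(0,3) | ant2:(2,1)->N->(1,1)
  grid max=3 at (0,3)
Step 2: ant0:(2,3)->N->(1,3) | ant1:(0,3)->S->(1,3) | ant2:(1,1)->W->(1,0)
  grid max=3 at (1,3)
Step 3: ant0:(1,3)->N->(0,3) | ant1:(1,3)->N->(0,3) | ant2:(1,0)->N->(0,0)
  grid max=5 at (0,3)
Step 4: ant0:(0,3)->S->(1,3) | ant1:(0,3)->S->(1,3) | ant2:(0,0)->S->(1,0)
  grid max=5 at (1,3)
Step 5: ant0:(1,3)->N->(0,3) | ant1:(1,3)->N->(0,3) | ant2:(1,0)->N->(0,0)
  grid max=7 at (0,3)
Step 6: ant0:(0,3)->S->(1,3) | ant1:(0,3)->S->(1,3) | ant2:(0,0)->S->(1,0)
  grid max=7 at (1,3)

(1,3) (1,3) (1,0)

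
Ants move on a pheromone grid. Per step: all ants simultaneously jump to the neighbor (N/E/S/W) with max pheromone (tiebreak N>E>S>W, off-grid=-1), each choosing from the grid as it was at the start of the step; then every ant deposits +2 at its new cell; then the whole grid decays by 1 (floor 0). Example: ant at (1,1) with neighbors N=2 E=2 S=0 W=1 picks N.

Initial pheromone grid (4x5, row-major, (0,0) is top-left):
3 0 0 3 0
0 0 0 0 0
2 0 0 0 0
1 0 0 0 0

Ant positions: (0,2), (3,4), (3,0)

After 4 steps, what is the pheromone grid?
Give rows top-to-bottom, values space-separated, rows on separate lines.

After step 1: ants at (0,3),(2,4),(2,0)
  2 0 0 4 0
  0 0 0 0 0
  3 0 0 0 1
  0 0 0 0 0
After step 2: ants at (0,4),(1,4),(1,0)
  1 0 0 3 1
  1 0 0 0 1
  2 0 0 0 0
  0 0 0 0 0
After step 3: ants at (0,3),(0,4),(2,0)
  0 0 0 4 2
  0 0 0 0 0
  3 0 0 0 0
  0 0 0 0 0
After step 4: ants at (0,4),(0,3),(1,0)
  0 0 0 5 3
  1 0 0 0 0
  2 0 0 0 0
  0 0 0 0 0

0 0 0 5 3
1 0 0 0 0
2 0 0 0 0
0 0 0 0 0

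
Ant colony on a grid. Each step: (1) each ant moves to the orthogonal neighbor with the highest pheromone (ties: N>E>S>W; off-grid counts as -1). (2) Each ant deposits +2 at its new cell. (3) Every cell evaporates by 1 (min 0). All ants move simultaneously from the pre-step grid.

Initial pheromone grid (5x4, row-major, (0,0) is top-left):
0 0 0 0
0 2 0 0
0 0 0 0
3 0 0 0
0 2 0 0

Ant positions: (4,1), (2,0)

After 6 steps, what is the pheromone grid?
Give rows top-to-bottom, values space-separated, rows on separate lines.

After step 1: ants at (3,1),(3,0)
  0 0 0 0
  0 1 0 0
  0 0 0 0
  4 1 0 0
  0 1 0 0
After step 2: ants at (3,0),(3,1)
  0 0 0 0
  0 0 0 0
  0 0 0 0
  5 2 0 0
  0 0 0 0
After step 3: ants at (3,1),(3,0)
  0 0 0 0
  0 0 0 0
  0 0 0 0
  6 3 0 0
  0 0 0 0
After step 4: ants at (3,0),(3,1)
  0 0 0 0
  0 0 0 0
  0 0 0 0
  7 4 0 0
  0 0 0 0
After step 5: ants at (3,1),(3,0)
  0 0 0 0
  0 0 0 0
  0 0 0 0
  8 5 0 0
  0 0 0 0
After step 6: ants at (3,0),(3,1)
  0 0 0 0
  0 0 0 0
  0 0 0 0
  9 6 0 0
  0 0 0 0

0 0 0 0
0 0 0 0
0 0 0 0
9 6 0 0
0 0 0 0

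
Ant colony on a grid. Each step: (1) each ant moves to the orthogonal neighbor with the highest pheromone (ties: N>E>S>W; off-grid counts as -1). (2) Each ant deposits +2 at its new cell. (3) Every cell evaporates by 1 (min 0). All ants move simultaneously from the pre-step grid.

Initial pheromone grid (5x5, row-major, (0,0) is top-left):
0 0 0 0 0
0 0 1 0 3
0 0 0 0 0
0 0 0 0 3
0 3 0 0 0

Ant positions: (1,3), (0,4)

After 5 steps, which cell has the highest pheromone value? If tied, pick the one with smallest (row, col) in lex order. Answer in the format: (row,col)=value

Step 1: ant0:(1,3)->E->(1,4) | ant1:(0,4)->S->(1,4)
  grid max=6 at (1,4)
Step 2: ant0:(1,4)->N->(0,4) | ant1:(1,4)->N->(0,4)
  grid max=5 at (1,4)
Step 3: ant0:(0,4)->S->(1,4) | ant1:(0,4)->S->(1,4)
  grid max=8 at (1,4)
Step 4: ant0:(1,4)->N->(0,4) | ant1:(1,4)->N->(0,4)
  grid max=7 at (1,4)
Step 5: ant0:(0,4)->S->(1,4) | ant1:(0,4)->S->(1,4)
  grid max=10 at (1,4)
Final grid:
  0 0 0 0 4
  0 0 0 0 10
  0 0 0 0 0
  0 0 0 0 0
  0 0 0 0 0
Max pheromone 10 at (1,4)

Answer: (1,4)=10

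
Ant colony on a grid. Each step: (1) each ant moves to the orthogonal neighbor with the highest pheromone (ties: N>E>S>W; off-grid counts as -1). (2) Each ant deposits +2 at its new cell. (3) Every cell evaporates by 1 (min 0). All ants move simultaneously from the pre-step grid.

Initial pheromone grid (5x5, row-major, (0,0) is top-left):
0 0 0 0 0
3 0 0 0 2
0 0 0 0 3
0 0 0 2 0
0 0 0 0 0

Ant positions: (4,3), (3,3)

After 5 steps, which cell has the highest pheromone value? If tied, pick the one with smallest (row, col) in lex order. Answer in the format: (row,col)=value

Answer: (3,3)=7

Derivation:
Step 1: ant0:(4,3)->N->(3,3) | ant1:(3,3)->N->(2,3)
  grid max=3 at (3,3)
Step 2: ant0:(3,3)->N->(2,3) | ant1:(2,3)->S->(3,3)
  grid max=4 at (3,3)
Step 3: ant0:(2,3)->S->(3,3) | ant1:(3,3)->N->(2,3)
  grid max=5 at (3,3)
Step 4: ant0:(3,3)->N->(2,3) | ant1:(2,3)->S->(3,3)
  grid max=6 at (3,3)
Step 5: ant0:(2,3)->S->(3,3) | ant1:(3,3)->N->(2,3)
  grid max=7 at (3,3)
Final grid:
  0 0 0 0 0
  0 0 0 0 0
  0 0 0 5 0
  0 0 0 7 0
  0 0 0 0 0
Max pheromone 7 at (3,3)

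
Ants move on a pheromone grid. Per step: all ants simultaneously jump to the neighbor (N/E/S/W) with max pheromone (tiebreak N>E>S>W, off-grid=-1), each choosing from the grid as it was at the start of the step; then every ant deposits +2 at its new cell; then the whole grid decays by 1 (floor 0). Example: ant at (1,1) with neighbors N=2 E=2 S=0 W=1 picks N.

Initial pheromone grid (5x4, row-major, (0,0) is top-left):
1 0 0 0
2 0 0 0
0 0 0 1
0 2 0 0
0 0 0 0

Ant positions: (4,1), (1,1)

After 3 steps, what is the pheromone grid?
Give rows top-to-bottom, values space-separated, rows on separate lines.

After step 1: ants at (3,1),(1,0)
  0 0 0 0
  3 0 0 0
  0 0 0 0
  0 3 0 0
  0 0 0 0
After step 2: ants at (2,1),(0,0)
  1 0 0 0
  2 0 0 0
  0 1 0 0
  0 2 0 0
  0 0 0 0
After step 3: ants at (3,1),(1,0)
  0 0 0 0
  3 0 0 0
  0 0 0 0
  0 3 0 0
  0 0 0 0

0 0 0 0
3 0 0 0
0 0 0 0
0 3 0 0
0 0 0 0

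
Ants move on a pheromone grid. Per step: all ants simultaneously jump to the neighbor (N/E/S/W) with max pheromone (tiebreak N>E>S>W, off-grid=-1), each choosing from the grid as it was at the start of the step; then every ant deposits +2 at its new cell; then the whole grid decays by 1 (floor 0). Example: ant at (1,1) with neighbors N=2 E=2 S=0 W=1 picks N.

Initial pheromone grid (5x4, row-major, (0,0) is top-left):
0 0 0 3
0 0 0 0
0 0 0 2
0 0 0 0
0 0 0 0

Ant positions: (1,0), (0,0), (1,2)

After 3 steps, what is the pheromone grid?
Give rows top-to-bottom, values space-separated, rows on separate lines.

After step 1: ants at (0,0),(0,1),(0,2)
  1 1 1 2
  0 0 0 0
  0 0 0 1
  0 0 0 0
  0 0 0 0
After step 2: ants at (0,1),(0,2),(0,3)
  0 2 2 3
  0 0 0 0
  0 0 0 0
  0 0 0 0
  0 0 0 0
After step 3: ants at (0,2),(0,3),(0,2)
  0 1 5 4
  0 0 0 0
  0 0 0 0
  0 0 0 0
  0 0 0 0

0 1 5 4
0 0 0 0
0 0 0 0
0 0 0 0
0 0 0 0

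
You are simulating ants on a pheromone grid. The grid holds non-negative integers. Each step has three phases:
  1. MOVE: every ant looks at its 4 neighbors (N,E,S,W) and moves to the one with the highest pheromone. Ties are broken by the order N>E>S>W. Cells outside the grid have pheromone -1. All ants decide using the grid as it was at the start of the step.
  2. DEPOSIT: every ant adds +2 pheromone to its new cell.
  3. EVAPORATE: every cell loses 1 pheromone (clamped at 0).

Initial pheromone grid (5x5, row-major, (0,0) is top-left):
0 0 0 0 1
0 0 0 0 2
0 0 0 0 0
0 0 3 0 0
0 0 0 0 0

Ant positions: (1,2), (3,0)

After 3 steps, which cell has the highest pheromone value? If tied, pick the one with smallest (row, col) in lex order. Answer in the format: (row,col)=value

Step 1: ant0:(1,2)->N->(0,2) | ant1:(3,0)->N->(2,0)
  grid max=2 at (3,2)
Step 2: ant0:(0,2)->E->(0,3) | ant1:(2,0)->N->(1,0)
  grid max=1 at (0,3)
Step 3: ant0:(0,3)->E->(0,4) | ant1:(1,0)->N->(0,0)
  grid max=1 at (0,0)
Final grid:
  1 0 0 0 1
  0 0 0 0 0
  0 0 0 0 0
  0 0 0 0 0
  0 0 0 0 0
Max pheromone 1 at (0,0)

Answer: (0,0)=1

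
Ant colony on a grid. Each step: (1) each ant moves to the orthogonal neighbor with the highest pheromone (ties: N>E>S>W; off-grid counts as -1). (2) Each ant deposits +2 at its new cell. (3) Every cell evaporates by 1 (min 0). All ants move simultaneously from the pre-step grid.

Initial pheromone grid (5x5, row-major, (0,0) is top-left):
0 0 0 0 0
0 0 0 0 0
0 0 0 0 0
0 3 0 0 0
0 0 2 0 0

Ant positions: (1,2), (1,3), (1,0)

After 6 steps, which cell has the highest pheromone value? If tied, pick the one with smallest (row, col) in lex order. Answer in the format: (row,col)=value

Answer: (0,2)=10

Derivation:
Step 1: ant0:(1,2)->N->(0,2) | ant1:(1,3)->N->(0,3) | ant2:(1,0)->N->(0,0)
  grid max=2 at (3,1)
Step 2: ant0:(0,2)->E->(0,3) | ant1:(0,3)->W->(0,2) | ant2:(0,0)->E->(0,1)
  grid max=2 at (0,2)
Step 3: ant0:(0,3)->W->(0,2) | ant1:(0,2)->E->(0,3) | ant2:(0,1)->E->(0,2)
  grid max=5 at (0,2)
Step 4: ant0:(0,2)->E->(0,3) | ant1:(0,3)->W->(0,2) | ant2:(0,2)->E->(0,3)
  grid max=6 at (0,2)
Step 5: ant0:(0,3)->W->(0,2) | ant1:(0,2)->E->(0,3) | ant2:(0,3)->W->(0,2)
  grid max=9 at (0,2)
Step 6: ant0:(0,2)->E->(0,3) | ant1:(0,3)->W->(0,2) | ant2:(0,2)->E->(0,3)
  grid max=10 at (0,2)
Final grid:
  0 0 10 10 0
  0 0 0 0 0
  0 0 0 0 0
  0 0 0 0 0
  0 0 0 0 0
Max pheromone 10 at (0,2)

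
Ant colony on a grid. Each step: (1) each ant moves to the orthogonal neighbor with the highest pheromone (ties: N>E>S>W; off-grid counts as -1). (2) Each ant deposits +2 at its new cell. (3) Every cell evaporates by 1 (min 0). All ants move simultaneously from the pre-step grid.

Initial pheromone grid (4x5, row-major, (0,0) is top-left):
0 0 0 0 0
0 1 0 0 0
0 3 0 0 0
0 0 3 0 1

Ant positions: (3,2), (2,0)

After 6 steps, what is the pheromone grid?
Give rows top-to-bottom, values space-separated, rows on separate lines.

After step 1: ants at (2,2),(2,1)
  0 0 0 0 0
  0 0 0 0 0
  0 4 1 0 0
  0 0 2 0 0
After step 2: ants at (2,1),(2,2)
  0 0 0 0 0
  0 0 0 0 0
  0 5 2 0 0
  0 0 1 0 0
After step 3: ants at (2,2),(2,1)
  0 0 0 0 0
  0 0 0 0 0
  0 6 3 0 0
  0 0 0 0 0
After step 4: ants at (2,1),(2,2)
  0 0 0 0 0
  0 0 0 0 0
  0 7 4 0 0
  0 0 0 0 0
After step 5: ants at (2,2),(2,1)
  0 0 0 0 0
  0 0 0 0 0
  0 8 5 0 0
  0 0 0 0 0
After step 6: ants at (2,1),(2,2)
  0 0 0 0 0
  0 0 0 0 0
  0 9 6 0 0
  0 0 0 0 0

0 0 0 0 0
0 0 0 0 0
0 9 6 0 0
0 0 0 0 0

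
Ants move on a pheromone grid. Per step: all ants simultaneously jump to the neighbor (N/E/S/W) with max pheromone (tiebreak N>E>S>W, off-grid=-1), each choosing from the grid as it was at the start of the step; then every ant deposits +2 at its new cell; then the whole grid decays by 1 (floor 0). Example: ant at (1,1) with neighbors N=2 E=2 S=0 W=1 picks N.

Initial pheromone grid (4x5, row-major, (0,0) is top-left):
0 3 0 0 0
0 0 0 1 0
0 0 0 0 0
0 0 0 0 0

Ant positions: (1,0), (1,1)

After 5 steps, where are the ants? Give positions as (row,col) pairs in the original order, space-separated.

Step 1: ant0:(1,0)->N->(0,0) | ant1:(1,1)->N->(0,1)
  grid max=4 at (0,1)
Step 2: ant0:(0,0)->E->(0,1) | ant1:(0,1)->W->(0,0)
  grid max=5 at (0,1)
Step 3: ant0:(0,1)->W->(0,0) | ant1:(0,0)->E->(0,1)
  grid max=6 at (0,1)
Step 4: ant0:(0,0)->E->(0,1) | ant1:(0,1)->W->(0,0)
  grid max=7 at (0,1)
Step 5: ant0:(0,1)->W->(0,0) | ant1:(0,0)->E->(0,1)
  grid max=8 at (0,1)

(0,0) (0,1)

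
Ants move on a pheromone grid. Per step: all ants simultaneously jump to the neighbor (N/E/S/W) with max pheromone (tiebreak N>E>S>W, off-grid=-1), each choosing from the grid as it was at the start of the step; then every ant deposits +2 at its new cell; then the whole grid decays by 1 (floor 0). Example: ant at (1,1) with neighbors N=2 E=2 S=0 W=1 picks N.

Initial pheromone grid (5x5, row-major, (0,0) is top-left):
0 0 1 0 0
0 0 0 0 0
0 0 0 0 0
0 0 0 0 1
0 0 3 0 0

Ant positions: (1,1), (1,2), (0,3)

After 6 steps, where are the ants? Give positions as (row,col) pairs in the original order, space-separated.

Step 1: ant0:(1,1)->N->(0,1) | ant1:(1,2)->N->(0,2) | ant2:(0,3)->W->(0,2)
  grid max=4 at (0,2)
Step 2: ant0:(0,1)->E->(0,2) | ant1:(0,2)->W->(0,1) | ant2:(0,2)->W->(0,1)
  grid max=5 at (0,2)
Step 3: ant0:(0,2)->W->(0,1) | ant1:(0,1)->E->(0,2) | ant2:(0,1)->E->(0,2)
  grid max=8 at (0,2)
Step 4: ant0:(0,1)->E->(0,2) | ant1:(0,2)->W->(0,1) | ant2:(0,2)->W->(0,1)
  grid max=9 at (0,2)
Step 5: ant0:(0,2)->W->(0,1) | ant1:(0,1)->E->(0,2) | ant2:(0,1)->E->(0,2)
  grid max=12 at (0,2)
Step 6: ant0:(0,1)->E->(0,2) | ant1:(0,2)->W->(0,1) | ant2:(0,2)->W->(0,1)
  grid max=13 at (0,2)

(0,2) (0,1) (0,1)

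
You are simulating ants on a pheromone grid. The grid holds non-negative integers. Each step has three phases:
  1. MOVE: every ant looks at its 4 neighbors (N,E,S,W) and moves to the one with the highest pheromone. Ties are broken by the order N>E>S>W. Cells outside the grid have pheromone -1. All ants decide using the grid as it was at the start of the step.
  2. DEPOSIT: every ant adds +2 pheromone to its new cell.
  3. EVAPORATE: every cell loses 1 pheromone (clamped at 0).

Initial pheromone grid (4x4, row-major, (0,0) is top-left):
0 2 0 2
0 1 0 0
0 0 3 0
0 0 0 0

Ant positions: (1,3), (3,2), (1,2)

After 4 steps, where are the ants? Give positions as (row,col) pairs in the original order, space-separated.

Step 1: ant0:(1,3)->N->(0,3) | ant1:(3,2)->N->(2,2) | ant2:(1,2)->S->(2,2)
  grid max=6 at (2,2)
Step 2: ant0:(0,3)->S->(1,3) | ant1:(2,2)->N->(1,2) | ant2:(2,2)->N->(1,2)
  grid max=5 at (2,2)
Step 3: ant0:(1,3)->W->(1,2) | ant1:(1,2)->S->(2,2) | ant2:(1,2)->S->(2,2)
  grid max=8 at (2,2)
Step 4: ant0:(1,2)->S->(2,2) | ant1:(2,2)->N->(1,2) | ant2:(2,2)->N->(1,2)
  grid max=9 at (2,2)

(2,2) (1,2) (1,2)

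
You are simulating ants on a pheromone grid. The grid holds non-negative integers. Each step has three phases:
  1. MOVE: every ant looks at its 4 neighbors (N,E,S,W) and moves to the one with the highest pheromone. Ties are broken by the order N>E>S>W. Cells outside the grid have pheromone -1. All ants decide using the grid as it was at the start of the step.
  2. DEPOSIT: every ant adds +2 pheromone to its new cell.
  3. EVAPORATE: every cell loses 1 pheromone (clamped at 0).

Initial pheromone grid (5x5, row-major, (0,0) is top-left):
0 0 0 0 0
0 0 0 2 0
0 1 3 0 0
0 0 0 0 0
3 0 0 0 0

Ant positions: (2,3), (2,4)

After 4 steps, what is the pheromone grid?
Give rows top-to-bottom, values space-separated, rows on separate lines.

After step 1: ants at (2,2),(1,4)
  0 0 0 0 0
  0 0 0 1 1
  0 0 4 0 0
  0 0 0 0 0
  2 0 0 0 0
After step 2: ants at (1,2),(1,3)
  0 0 0 0 0
  0 0 1 2 0
  0 0 3 0 0
  0 0 0 0 0
  1 0 0 0 0
After step 3: ants at (2,2),(1,2)
  0 0 0 0 0
  0 0 2 1 0
  0 0 4 0 0
  0 0 0 0 0
  0 0 0 0 0
After step 4: ants at (1,2),(2,2)
  0 0 0 0 0
  0 0 3 0 0
  0 0 5 0 0
  0 0 0 0 0
  0 0 0 0 0

0 0 0 0 0
0 0 3 0 0
0 0 5 0 0
0 0 0 0 0
0 0 0 0 0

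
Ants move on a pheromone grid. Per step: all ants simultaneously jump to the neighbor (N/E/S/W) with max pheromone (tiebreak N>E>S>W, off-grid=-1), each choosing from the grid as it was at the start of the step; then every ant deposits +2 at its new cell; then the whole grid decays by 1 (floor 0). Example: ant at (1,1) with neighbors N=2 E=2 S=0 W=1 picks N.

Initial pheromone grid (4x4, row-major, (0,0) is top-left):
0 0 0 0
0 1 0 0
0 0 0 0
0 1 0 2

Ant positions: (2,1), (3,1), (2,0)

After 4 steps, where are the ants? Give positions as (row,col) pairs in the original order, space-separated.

Step 1: ant0:(2,1)->N->(1,1) | ant1:(3,1)->N->(2,1) | ant2:(2,0)->N->(1,0)
  grid max=2 at (1,1)
Step 2: ant0:(1,1)->S->(2,1) | ant1:(2,1)->N->(1,1) | ant2:(1,0)->E->(1,1)
  grid max=5 at (1,1)
Step 3: ant0:(2,1)->N->(1,1) | ant1:(1,1)->S->(2,1) | ant2:(1,1)->S->(2,1)
  grid max=6 at (1,1)
Step 4: ant0:(1,1)->S->(2,1) | ant1:(2,1)->N->(1,1) | ant2:(2,1)->N->(1,1)
  grid max=9 at (1,1)

(2,1) (1,1) (1,1)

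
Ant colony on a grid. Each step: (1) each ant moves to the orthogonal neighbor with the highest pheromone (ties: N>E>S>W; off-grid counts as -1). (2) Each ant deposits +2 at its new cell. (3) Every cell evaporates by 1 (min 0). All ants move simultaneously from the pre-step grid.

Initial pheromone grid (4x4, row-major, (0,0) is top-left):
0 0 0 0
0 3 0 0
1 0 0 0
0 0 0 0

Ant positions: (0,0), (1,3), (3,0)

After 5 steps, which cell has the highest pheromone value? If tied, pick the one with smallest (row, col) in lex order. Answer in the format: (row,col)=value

Step 1: ant0:(0,0)->E->(0,1) | ant1:(1,3)->N->(0,3) | ant2:(3,0)->N->(2,0)
  grid max=2 at (1,1)
Step 2: ant0:(0,1)->S->(1,1) | ant1:(0,3)->S->(1,3) | ant2:(2,0)->N->(1,0)
  grid max=3 at (1,1)
Step 3: ant0:(1,1)->W->(1,0) | ant1:(1,3)->N->(0,3) | ant2:(1,0)->E->(1,1)
  grid max=4 at (1,1)
Step 4: ant0:(1,0)->E->(1,1) | ant1:(0,3)->S->(1,3) | ant2:(1,1)->W->(1,0)
  grid max=5 at (1,1)
Step 5: ant0:(1,1)->W->(1,0) | ant1:(1,3)->N->(0,3) | ant2:(1,0)->E->(1,1)
  grid max=6 at (1,1)
Final grid:
  0 0 0 1
  4 6 0 0
  0 0 0 0
  0 0 0 0
Max pheromone 6 at (1,1)

Answer: (1,1)=6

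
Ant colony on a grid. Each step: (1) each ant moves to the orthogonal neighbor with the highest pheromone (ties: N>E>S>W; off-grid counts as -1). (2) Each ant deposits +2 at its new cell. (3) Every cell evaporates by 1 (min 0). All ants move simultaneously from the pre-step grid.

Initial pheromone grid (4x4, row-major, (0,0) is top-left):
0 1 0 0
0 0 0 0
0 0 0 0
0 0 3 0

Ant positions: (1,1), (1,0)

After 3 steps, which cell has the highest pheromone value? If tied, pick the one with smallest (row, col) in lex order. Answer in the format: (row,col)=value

Step 1: ant0:(1,1)->N->(0,1) | ant1:(1,0)->N->(0,0)
  grid max=2 at (0,1)
Step 2: ant0:(0,1)->W->(0,0) | ant1:(0,0)->E->(0,1)
  grid max=3 at (0,1)
Step 3: ant0:(0,0)->E->(0,1) | ant1:(0,1)->W->(0,0)
  grid max=4 at (0,1)
Final grid:
  3 4 0 0
  0 0 0 0
  0 0 0 0
  0 0 0 0
Max pheromone 4 at (0,1)

Answer: (0,1)=4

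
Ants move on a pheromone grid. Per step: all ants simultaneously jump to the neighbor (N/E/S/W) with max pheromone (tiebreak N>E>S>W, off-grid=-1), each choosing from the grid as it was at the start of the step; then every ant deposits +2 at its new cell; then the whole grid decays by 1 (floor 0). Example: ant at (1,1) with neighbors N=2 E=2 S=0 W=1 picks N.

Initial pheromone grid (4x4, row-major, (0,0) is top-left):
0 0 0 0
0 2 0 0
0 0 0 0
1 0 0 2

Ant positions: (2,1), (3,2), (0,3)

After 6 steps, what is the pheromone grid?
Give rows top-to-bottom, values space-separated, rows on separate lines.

After step 1: ants at (1,1),(3,3),(1,3)
  0 0 0 0
  0 3 0 1
  0 0 0 0
  0 0 0 3
After step 2: ants at (0,1),(2,3),(0,3)
  0 1 0 1
  0 2 0 0
  0 0 0 1
  0 0 0 2
After step 3: ants at (1,1),(3,3),(1,3)
  0 0 0 0
  0 3 0 1
  0 0 0 0
  0 0 0 3
After step 4: ants at (0,1),(2,3),(0,3)
  0 1 0 1
  0 2 0 0
  0 0 0 1
  0 0 0 2
After step 5: ants at (1,1),(3,3),(1,3)
  0 0 0 0
  0 3 0 1
  0 0 0 0
  0 0 0 3
After step 6: ants at (0,1),(2,3),(0,3)
  0 1 0 1
  0 2 0 0
  0 0 0 1
  0 0 0 2

0 1 0 1
0 2 0 0
0 0 0 1
0 0 0 2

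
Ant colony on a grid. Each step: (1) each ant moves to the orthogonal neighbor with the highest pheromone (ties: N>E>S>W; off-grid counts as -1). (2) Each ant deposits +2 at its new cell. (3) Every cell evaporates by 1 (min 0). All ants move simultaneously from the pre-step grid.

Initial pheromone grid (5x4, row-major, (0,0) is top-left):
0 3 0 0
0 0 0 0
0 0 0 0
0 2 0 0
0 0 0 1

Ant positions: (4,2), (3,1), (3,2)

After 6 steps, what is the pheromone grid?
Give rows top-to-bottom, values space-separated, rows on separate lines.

After step 1: ants at (4,3),(2,1),(3,1)
  0 2 0 0
  0 0 0 0
  0 1 0 0
  0 3 0 0
  0 0 0 2
After step 2: ants at (3,3),(3,1),(2,1)
  0 1 0 0
  0 0 0 0
  0 2 0 0
  0 4 0 1
  0 0 0 1
After step 3: ants at (4,3),(2,1),(3,1)
  0 0 0 0
  0 0 0 0
  0 3 0 0
  0 5 0 0
  0 0 0 2
After step 4: ants at (3,3),(3,1),(2,1)
  0 0 0 0
  0 0 0 0
  0 4 0 0
  0 6 0 1
  0 0 0 1
After step 5: ants at (4,3),(2,1),(3,1)
  0 0 0 0
  0 0 0 0
  0 5 0 0
  0 7 0 0
  0 0 0 2
After step 6: ants at (3,3),(3,1),(2,1)
  0 0 0 0
  0 0 0 0
  0 6 0 0
  0 8 0 1
  0 0 0 1

0 0 0 0
0 0 0 0
0 6 0 0
0 8 0 1
0 0 0 1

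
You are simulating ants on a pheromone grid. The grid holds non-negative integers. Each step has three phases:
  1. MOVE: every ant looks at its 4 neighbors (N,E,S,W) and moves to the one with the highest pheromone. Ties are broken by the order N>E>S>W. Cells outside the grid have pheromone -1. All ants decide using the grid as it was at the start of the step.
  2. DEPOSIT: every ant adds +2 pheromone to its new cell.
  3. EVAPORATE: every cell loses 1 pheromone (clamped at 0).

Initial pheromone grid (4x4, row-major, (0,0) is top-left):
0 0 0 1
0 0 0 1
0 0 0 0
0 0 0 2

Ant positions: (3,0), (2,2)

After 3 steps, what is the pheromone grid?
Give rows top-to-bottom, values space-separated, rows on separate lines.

After step 1: ants at (2,0),(1,2)
  0 0 0 0
  0 0 1 0
  1 0 0 0
  0 0 0 1
After step 2: ants at (1,0),(0,2)
  0 0 1 0
  1 0 0 0
  0 0 0 0
  0 0 0 0
After step 3: ants at (0,0),(0,3)
  1 0 0 1
  0 0 0 0
  0 0 0 0
  0 0 0 0

1 0 0 1
0 0 0 0
0 0 0 0
0 0 0 0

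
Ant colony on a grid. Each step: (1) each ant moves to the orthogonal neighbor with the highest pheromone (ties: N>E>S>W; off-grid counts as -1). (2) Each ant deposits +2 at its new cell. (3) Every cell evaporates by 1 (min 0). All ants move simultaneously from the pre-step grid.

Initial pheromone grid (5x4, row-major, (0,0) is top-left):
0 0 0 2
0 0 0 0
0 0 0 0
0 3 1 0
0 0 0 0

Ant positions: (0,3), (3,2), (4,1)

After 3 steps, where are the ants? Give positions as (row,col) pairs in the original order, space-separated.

Step 1: ant0:(0,3)->S->(1,3) | ant1:(3,2)->W->(3,1) | ant2:(4,1)->N->(3,1)
  grid max=6 at (3,1)
Step 2: ant0:(1,3)->N->(0,3) | ant1:(3,1)->N->(2,1) | ant2:(3,1)->N->(2,1)
  grid max=5 at (3,1)
Step 3: ant0:(0,3)->S->(1,3) | ant1:(2,1)->S->(3,1) | ant2:(2,1)->S->(3,1)
  grid max=8 at (3,1)

(1,3) (3,1) (3,1)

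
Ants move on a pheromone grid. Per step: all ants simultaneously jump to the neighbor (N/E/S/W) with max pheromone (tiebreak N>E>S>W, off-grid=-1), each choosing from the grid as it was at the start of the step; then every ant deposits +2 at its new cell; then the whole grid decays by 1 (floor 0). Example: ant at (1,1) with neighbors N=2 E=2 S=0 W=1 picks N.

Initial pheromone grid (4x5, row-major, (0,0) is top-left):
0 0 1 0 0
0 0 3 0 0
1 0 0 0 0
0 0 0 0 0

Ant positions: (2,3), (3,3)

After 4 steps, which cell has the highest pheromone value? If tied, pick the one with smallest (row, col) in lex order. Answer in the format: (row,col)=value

Answer: (1,2)=5

Derivation:
Step 1: ant0:(2,3)->N->(1,3) | ant1:(3,3)->N->(2,3)
  grid max=2 at (1,2)
Step 2: ant0:(1,3)->W->(1,2) | ant1:(2,3)->N->(1,3)
  grid max=3 at (1,2)
Step 3: ant0:(1,2)->E->(1,3) | ant1:(1,3)->W->(1,2)
  grid max=4 at (1,2)
Step 4: ant0:(1,3)->W->(1,2) | ant1:(1,2)->E->(1,3)
  grid max=5 at (1,2)
Final grid:
  0 0 0 0 0
  0 0 5 4 0
  0 0 0 0 0
  0 0 0 0 0
Max pheromone 5 at (1,2)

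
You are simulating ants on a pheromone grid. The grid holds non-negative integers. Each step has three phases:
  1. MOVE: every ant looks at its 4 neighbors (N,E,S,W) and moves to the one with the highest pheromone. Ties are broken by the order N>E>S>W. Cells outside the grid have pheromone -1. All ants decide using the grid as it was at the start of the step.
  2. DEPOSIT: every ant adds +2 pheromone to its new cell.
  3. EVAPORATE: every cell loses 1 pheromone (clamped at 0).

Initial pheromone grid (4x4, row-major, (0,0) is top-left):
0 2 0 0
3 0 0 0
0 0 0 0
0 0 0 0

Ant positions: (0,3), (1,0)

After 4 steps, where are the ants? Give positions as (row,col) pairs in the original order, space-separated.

Step 1: ant0:(0,3)->S->(1,3) | ant1:(1,0)->N->(0,0)
  grid max=2 at (1,0)
Step 2: ant0:(1,3)->N->(0,3) | ant1:(0,0)->S->(1,0)
  grid max=3 at (1,0)
Step 3: ant0:(0,3)->S->(1,3) | ant1:(1,0)->N->(0,0)
  grid max=2 at (1,0)
Step 4: ant0:(1,3)->N->(0,3) | ant1:(0,0)->S->(1,0)
  grid max=3 at (1,0)

(0,3) (1,0)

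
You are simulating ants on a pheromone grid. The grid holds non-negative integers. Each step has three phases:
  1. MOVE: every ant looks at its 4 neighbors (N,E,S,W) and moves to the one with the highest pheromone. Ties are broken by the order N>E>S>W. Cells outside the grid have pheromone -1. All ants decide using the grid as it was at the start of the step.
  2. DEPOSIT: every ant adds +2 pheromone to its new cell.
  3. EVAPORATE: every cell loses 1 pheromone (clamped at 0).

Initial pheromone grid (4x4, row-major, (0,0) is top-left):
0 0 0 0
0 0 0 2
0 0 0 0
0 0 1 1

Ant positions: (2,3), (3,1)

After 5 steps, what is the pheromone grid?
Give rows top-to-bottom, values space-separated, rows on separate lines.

After step 1: ants at (1,3),(3,2)
  0 0 0 0
  0 0 0 3
  0 0 0 0
  0 0 2 0
After step 2: ants at (0,3),(2,2)
  0 0 0 1
  0 0 0 2
  0 0 1 0
  0 0 1 0
After step 3: ants at (1,3),(3,2)
  0 0 0 0
  0 0 0 3
  0 0 0 0
  0 0 2 0
After step 4: ants at (0,3),(2,2)
  0 0 0 1
  0 0 0 2
  0 0 1 0
  0 0 1 0
After step 5: ants at (1,3),(3,2)
  0 0 0 0
  0 0 0 3
  0 0 0 0
  0 0 2 0

0 0 0 0
0 0 0 3
0 0 0 0
0 0 2 0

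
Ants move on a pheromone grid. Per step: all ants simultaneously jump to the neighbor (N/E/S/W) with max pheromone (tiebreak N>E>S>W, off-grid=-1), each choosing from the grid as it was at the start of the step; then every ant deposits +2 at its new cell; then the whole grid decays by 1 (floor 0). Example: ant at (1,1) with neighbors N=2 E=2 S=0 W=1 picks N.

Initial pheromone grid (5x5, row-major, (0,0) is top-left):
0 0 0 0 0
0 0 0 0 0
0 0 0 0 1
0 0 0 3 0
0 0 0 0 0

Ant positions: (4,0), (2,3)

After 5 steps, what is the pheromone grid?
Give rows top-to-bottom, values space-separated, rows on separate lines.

After step 1: ants at (3,0),(3,3)
  0 0 0 0 0
  0 0 0 0 0
  0 0 0 0 0
  1 0 0 4 0
  0 0 0 0 0
After step 2: ants at (2,0),(2,3)
  0 0 0 0 0
  0 0 0 0 0
  1 0 0 1 0
  0 0 0 3 0
  0 0 0 0 0
After step 3: ants at (1,0),(3,3)
  0 0 0 0 0
  1 0 0 0 0
  0 0 0 0 0
  0 0 0 4 0
  0 0 0 0 0
After step 4: ants at (0,0),(2,3)
  1 0 0 0 0
  0 0 0 0 0
  0 0 0 1 0
  0 0 0 3 0
  0 0 0 0 0
After step 5: ants at (0,1),(3,3)
  0 1 0 0 0
  0 0 0 0 0
  0 0 0 0 0
  0 0 0 4 0
  0 0 0 0 0

0 1 0 0 0
0 0 0 0 0
0 0 0 0 0
0 0 0 4 0
0 0 0 0 0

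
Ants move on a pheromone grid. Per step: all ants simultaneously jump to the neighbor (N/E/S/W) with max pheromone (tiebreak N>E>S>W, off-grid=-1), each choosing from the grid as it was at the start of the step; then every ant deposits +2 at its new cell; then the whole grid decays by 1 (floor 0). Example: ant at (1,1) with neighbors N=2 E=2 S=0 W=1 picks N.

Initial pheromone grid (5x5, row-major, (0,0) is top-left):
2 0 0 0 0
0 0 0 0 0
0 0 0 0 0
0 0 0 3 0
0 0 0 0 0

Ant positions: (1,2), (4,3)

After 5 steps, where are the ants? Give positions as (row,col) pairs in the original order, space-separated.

Step 1: ant0:(1,2)->N->(0,2) | ant1:(4,3)->N->(3,3)
  grid max=4 at (3,3)
Step 2: ant0:(0,2)->E->(0,3) | ant1:(3,3)->N->(2,3)
  grid max=3 at (3,3)
Step 3: ant0:(0,3)->E->(0,4) | ant1:(2,3)->S->(3,3)
  grid max=4 at (3,3)
Step 4: ant0:(0,4)->S->(1,4) | ant1:(3,3)->N->(2,3)
  grid max=3 at (3,3)
Step 5: ant0:(1,4)->N->(0,4) | ant1:(2,3)->S->(3,3)
  grid max=4 at (3,3)

(0,4) (3,3)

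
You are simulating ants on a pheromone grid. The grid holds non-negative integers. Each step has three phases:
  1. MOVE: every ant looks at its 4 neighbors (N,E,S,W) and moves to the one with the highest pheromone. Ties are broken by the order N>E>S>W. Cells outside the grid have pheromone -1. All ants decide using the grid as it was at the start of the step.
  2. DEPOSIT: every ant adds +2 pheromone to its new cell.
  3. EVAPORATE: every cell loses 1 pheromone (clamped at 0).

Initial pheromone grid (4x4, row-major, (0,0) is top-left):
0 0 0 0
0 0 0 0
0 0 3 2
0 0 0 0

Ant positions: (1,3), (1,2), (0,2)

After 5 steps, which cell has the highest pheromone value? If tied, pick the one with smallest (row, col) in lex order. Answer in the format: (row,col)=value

Step 1: ant0:(1,3)->S->(2,3) | ant1:(1,2)->S->(2,2) | ant2:(0,2)->E->(0,3)
  grid max=4 at (2,2)
Step 2: ant0:(2,3)->W->(2,2) | ant1:(2,2)->E->(2,3) | ant2:(0,3)->S->(1,3)
  grid max=5 at (2,2)
Step 3: ant0:(2,2)->E->(2,3) | ant1:(2,3)->W->(2,2) | ant2:(1,3)->S->(2,3)
  grid max=7 at (2,3)
Step 4: ant0:(2,3)->W->(2,2) | ant1:(2,2)->E->(2,3) | ant2:(2,3)->W->(2,2)
  grid max=9 at (2,2)
Step 5: ant0:(2,2)->E->(2,3) | ant1:(2,3)->W->(2,2) | ant2:(2,2)->E->(2,3)
  grid max=11 at (2,3)
Final grid:
  0 0 0 0
  0 0 0 0
  0 0 10 11
  0 0 0 0
Max pheromone 11 at (2,3)

Answer: (2,3)=11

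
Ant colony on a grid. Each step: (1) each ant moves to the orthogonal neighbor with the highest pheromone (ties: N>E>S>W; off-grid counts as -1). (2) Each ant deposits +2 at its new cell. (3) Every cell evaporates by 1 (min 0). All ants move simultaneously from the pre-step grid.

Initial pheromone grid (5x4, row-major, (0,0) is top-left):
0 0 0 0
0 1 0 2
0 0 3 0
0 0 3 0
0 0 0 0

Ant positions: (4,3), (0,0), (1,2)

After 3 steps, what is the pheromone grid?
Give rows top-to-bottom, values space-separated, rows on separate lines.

After step 1: ants at (3,3),(0,1),(2,2)
  0 1 0 0
  0 0 0 1
  0 0 4 0
  0 0 2 1
  0 0 0 0
After step 2: ants at (3,2),(0,2),(3,2)
  0 0 1 0
  0 0 0 0
  0 0 3 0
  0 0 5 0
  0 0 0 0
After step 3: ants at (2,2),(0,3),(2,2)
  0 0 0 1
  0 0 0 0
  0 0 6 0
  0 0 4 0
  0 0 0 0

0 0 0 1
0 0 0 0
0 0 6 0
0 0 4 0
0 0 0 0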